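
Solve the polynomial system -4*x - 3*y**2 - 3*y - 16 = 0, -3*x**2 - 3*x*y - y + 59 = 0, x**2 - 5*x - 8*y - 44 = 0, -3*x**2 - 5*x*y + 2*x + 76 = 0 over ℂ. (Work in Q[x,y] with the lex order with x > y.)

Compute a lex Gröbner basis by Buchberger's algorithm.
f_1 = -4*x - 3*y**2 - 3*y - 16, LT = x.
f_2 = -3*x**2 - 3*x*y - y + 59, LT = x**2.
f_3 = x**2 - 5*x - 8*y - 44, LT = x**2.
f_4 = -3*x**2 - 5*x*y + 2*x + 76, LT = x**2.

S(f_1,f_2): lcm = x**2. S = 3/4*x*y**2 - 1/4*x*y + 4*x - 1/3*y + 59/3.
  leading term x*y**2: subtract (-3/16*y**2)·f_1 from 3/4*x*y**2 - 1/4*x*y + 4*x - 1/3*y + 59/3 → -1/4*x*y + 4*x - 9/16*y**4 - 9/16*y**3 - 3*y**2 - 1/3*y + 59/3
  leading term x*y: subtract (1/16*y)·f_1 from -1/4*x*y + 4*x - 9/16*y**4 - 9/16*y**3 - 3*y**2 - 1/3*y + 59/3 → 4*x - 9/16*y**4 - 3/8*y**3 - 45/16*y**2 + 2/3*y + 59/3
  leading term x: subtract (-1)·f_1 from 4*x - 9/16*y**4 - 3/8*y**3 - 45/16*y**2 + 2/3*y + 59/3 → -9/16*y**4 - 3/8*y**3 - 93/16*y**2 - 7/3*y + 11/3
  leading term y**4: no divisor's leading term divides it; move -9/16*y**4 to the remainder.
  leading term y**3: no divisor's leading term divides it; move -3/8*y**3 to the remainder.
  leading term y**2: no divisor's leading term divides it; move -93/16*y**2 to the remainder.
  leading term y: no divisor's leading term divides it; move -7/3*y to the remainder.
  leading term 1: no divisor's leading term divides it; move 11/3 to the remainder.
  remainder -9/16*y**4 - 3/8*y**3 - 93/16*y**2 - 7/3*y + 11/3 ≠ 0; add h_5 = -9/16*y**4 - 3/8*y**3 - 93/16*y**2 - 7/3*y + 11/3 to the basis.

S(f_1,f_3): lcm = x**2. S = 3/4*x*y**2 + 3/4*x*y + 9*x + 8*y + 44.
  leading term x*y**2: subtract (-3/16*y**2)·f_1 from 3/4*x*y**2 + 3/4*x*y + 9*x + 8*y + 44 → 3/4*x*y + 9*x - 9/16*y**4 - 9/16*y**3 - 3*y**2 + 8*y + 44
  leading term x*y: subtract (-3/16*y)·f_1 from 3/4*x*y + 9*x - 9/16*y**4 - 9/16*y**3 - 3*y**2 + 8*y + 44 → 9*x - 9/16*y**4 - 9/8*y**3 - 57/16*y**2 + 5*y + 44
  leading term x: subtract (-9/4)·f_1 from 9*x - 9/16*y**4 - 9/8*y**3 - 57/16*y**2 + 5*y + 44 → -9/16*y**4 - 9/8*y**3 - 165/16*y**2 - 7/4*y + 8
  leading term y**4: subtract (1)·h_5 from -9/16*y**4 - 9/8*y**3 - 165/16*y**2 - 7/4*y + 8 → -3/4*y**3 - 9/2*y**2 + 7/12*y + 13/3
  leading term y**3: no divisor's leading term divides it; move -3/4*y**3 to the remainder.
  leading term y**2: no divisor's leading term divides it; move -9/2*y**2 to the remainder.
  leading term y: no divisor's leading term divides it; move 7/12*y to the remainder.
  leading term 1: no divisor's leading term divides it; move 13/3 to the remainder.
  remainder -3/4*y**3 - 9/2*y**2 + 7/12*y + 13/3 ≠ 0; add h_6 = -3/4*y**3 - 9/2*y**2 + 7/12*y + 13/3 to the basis.

S(f_1,f_4): lcm = x**2. S = 3/4*x*y**2 - 11/12*x*y + 14/3*x + 76/3.
  leading term x*y**2: subtract (-3/16*y**2)·f_1 from 3/4*x*y**2 - 11/12*x*y + 14/3*x + 76/3 → -11/12*x*y + 14/3*x - 9/16*y**4 - 9/16*y**3 - 3*y**2 + 76/3
  leading term x*y: subtract (11/48*y)·f_1 from -11/12*x*y + 14/3*x - 9/16*y**4 - 9/16*y**3 - 3*y**2 + 76/3 → 14/3*x - 9/16*y**4 + 1/8*y**3 - 37/16*y**2 + 11/3*y + 76/3
  leading term x: subtract (-7/6)·f_1 from 14/3*x - 9/16*y**4 + 1/8*y**3 - 37/16*y**2 + 11/3*y + 76/3 → -9/16*y**4 + 1/8*y**3 - 93/16*y**2 + 1/6*y + 20/3
  leading term y**4: subtract (1)·h_5 from -9/16*y**4 + 1/8*y**3 - 93/16*y**2 + 1/6*y + 20/3 → 1/2*y**3 + 5/2*y + 3
  leading term y**3: subtract (-2/3)·h_6 from 1/2*y**3 + 5/2*y + 3 → -3*y**2 + 26/9*y + 53/9
  leading term y**2: no divisor's leading term divides it; move -3*y**2 to the remainder.
  leading term y: no divisor's leading term divides it; move 26/9*y to the remainder.
  leading term 1: no divisor's leading term divides it; move 53/9 to the remainder.
  remainder -3*y**2 + 26/9*y + 53/9 ≠ 0; add h_7 = -3*y**2 + 26/9*y + 53/9 to the basis.

S(h_5,h_6): lcm = y**4. S = -16/3*y**3 + 100/9*y**2 + 268/27*y - 176/27.
  leading term y**3: subtract (64/9)·h_6 from -16/3*y**3 + 100/9*y**2 + 268/27*y - 176/27 → 388/9*y**2 + 52/9*y - 112/3
  leading term y**2: subtract (-388/27)·h_7 from 388/9*y**2 + 52/9*y - 112/3 → 11492/243*y + 11492/243
  leading term y: no divisor's leading term divides it; move 11492/243*y to the remainder.
  leading term 1: no divisor's leading term divides it; move 11492/243 to the remainder.
  remainder 11492/243*y + 11492/243 ≠ 0; add h_8 = 11492/243*y + 11492/243 to the basis.

The other S-polynomials (S(f_2,f_3), S(f_2,f_4), S(f_3,f_4), S(f_1,h_5), S(f_2,h_5), S(f_3,h_5), S(f_4,h_5), S(f_1,h_6), S(f_2,h_6), S(f_3,h_6), S(f_4,h_6), S(f_1,h_7), S(f_2,h_7), S(f_3,h_7), S(f_4,h_7), S(h_5,h_7), S(h_6,h_7), S(f_1,h_8), S(f_2,h_8), S(f_3,h_8), S(f_4,h_8), S(h_5,h_8), S(h_6,h_8), S(h_7,h_8)) all reduce to 0 modulo the current basis, so we have a Gröbner basis.
Inter-reduce: drop elements whose leading term is divisible by another's, tail-reduce, and make monic.
Reduced Gröbner basis: {x + 4, y + 1}.

Since the basis is lex-ordered, y + 1 is univariate in y. Its roots are {-1}. Back-substituting each root into the other basis elements fixes the other coordinates.
  y = -1: the earlier basis element becomes x + 4 = 0, giving x = -4 — point (-4, -1).
Each listed point satisfies every original equation (direct substitution).

{(-4, -1)}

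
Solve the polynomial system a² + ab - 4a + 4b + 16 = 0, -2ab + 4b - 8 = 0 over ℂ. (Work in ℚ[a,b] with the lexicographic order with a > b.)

Compute a lex Gröbner basis by Buchberger's algorithm.
f_1 = a² + ab - 4a + 4b + 16, LT = a².
f_2 = -2ab + 4b - 8, LT = ab.

S(f_1,f_2): lcm = a²b. S = ab² - 2ab - 4a + 4b² + 16b.
  leading term ab²: subtract (-½b)·f_2 from ab² - 2ab - 4a + 4b² + 16b → -2ab - 4a + 6b² + 12b
  leading term ab: subtract (1)·f_2 from -2ab - 4a + 6b² + 12b → -4a + 6b² + 8b + 8
  leading term a: no divisor's leading term divides it; move -4a to the remainder.
  leading term b²: no divisor's leading term divides it; move 6b² to the remainder.
  leading term b: no divisor's leading term divides it; move 8b to the remainder.
  leading term 1: no divisor's leading term divides it; move 8 to the remainder.
  remainder -4a + 6b² + 8b + 8 ≠ 0; add h_3 = -4a + 6b² + 8b + 8 to the basis.

S(f_2,h_3): lcm = ab. S = 3/2b³ + 2b² + 4.
  leading term b³: no divisor's leading term divides it; move 3/2b³ to the remainder.
  leading term b²: no divisor's leading term divides it; move 2b² to the remainder.
  leading term 1: no divisor's leading term divides it; move 4 to the remainder.
  remainder 3/2b³ + 2b² + 4 ≠ 0; add h_4 = 3/2b³ + 2b² + 4 to the basis.

The other S-polynomials (S(f_1,h_3), S(f_1,h_4), S(f_2,h_4), S(h_3,h_4)) all reduce to 0 modulo the current basis, so we have a Gröbner basis.
Inter-reduce: drop elements whose leading term is divisible by another's, tail-reduce, and make monic.
Reduced Gröbner basis: {a - 3/2b² - 2b - 2, b³ + 4/3b² + 8/3}.

Since the basis is lex-ordered, b³ + 4/3b² + 8/3 is univariate in b. Its roots are {-2, 1/3 - sqrt(11)*I/3, 1/3 + sqrt(11)*I/3}. Back-substituting each root into the other basis elements fixes the other coordinates.
  b = -2: the earlier basis element becomes a - 4 = 0, giving a = 4 — point (4, -2).
  b = 1/3 - sqrt(11)*I/3: the earlier basis element becomes a - 1 + sqrt(11)*I = 0, giving a = 1 - sqrt(11)*I — point (1 - sqrt(11)*I, 1/3 - sqrt(11)*I/3).
  b = 1/3 + sqrt(11)*I/3: the earlier basis element becomes a - 1 - sqrt(11)*I = 0, giving a = 1 + sqrt(11)*I — point (1 + sqrt(11)*I, 1/3 + sqrt(11)*I/3).
Check: every point annihilates each of the original generators.

{(4, -2), (1 - sqrt(11)*I, 1/3 - sqrt(11)*I/3), (1 + sqrt(11)*I, 1/3 + sqrt(11)*I/3)}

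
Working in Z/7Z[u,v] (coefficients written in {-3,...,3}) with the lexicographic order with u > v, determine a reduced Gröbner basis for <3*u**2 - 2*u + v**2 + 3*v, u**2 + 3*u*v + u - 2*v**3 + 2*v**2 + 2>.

G = {u - 2*v**5 - v**4 + v**2 - 3*v - 3, v**6 + 3*v**5 + 3*v**4 - 2*v**3 - 2*v**2 + v}

f_1 = 3*u**2 - 2*u + v**2 + 3*v, LT = u**2.
f_2 = u**2 + 3*u*v + u - 2*v**3 + 2*v**2 + 2, LT = u**2.

S(f_1,f_2): lcm = u**2. S = -3*u*v + 3*u + 2*v**3 + 3*v**2 + v - 2.
  leading term u*v: no divisor's leading term divides it; move -3*u*v to the remainder.
  leading term u: no divisor's leading term divides it; move 3*u to the remainder.
  leading term v**3: no divisor's leading term divides it; move 2*v**3 to the remainder.
  leading term v**2: no divisor's leading term divides it; move 3*v**2 to the remainder.
  leading term v: no divisor's leading term divides it; move v to the remainder.
  leading term 1: no divisor's leading term divides it; move -2 to the remainder.
  remainder -3*u*v + 3*u + 2*v**3 + 3*v**2 + v - 2 ≠ 0; add g_3 = -3*u*v + 3*u + 2*v**3 + 3*v**2 + v - 2 to the basis.

S(f_1,g_3): lcm = u**2*v. S = u**2 + 3*u*v**3 + u*v**2 + 2*u*v - 3*u - 2*v**3 + v**2.
  leading term u**2: subtract (-2)·f_1 from u**2 + 3*u*v**3 + u*v**2 + 2*u*v - 3*u - 2*v**3 + v**2 → 3*u*v**3 + u*v**2 + 2*u*v - 2*v**3 + 3*v**2 - v
  leading term u*v**3: subtract (-v**2)·g_3 from 3*u*v**3 + u*v**2 + 2*u*v - 2*v**3 + 3*v**2 - v → -3*u*v**2 + 2*u*v + 2*v**5 + 3*v**4 - v**3 + v**2 - v
  leading term u*v**2: subtract (v)·g_3 from -3*u*v**2 + 2*u*v + 2*v**5 + 3*v**4 - v**3 + v**2 - v → -u*v + 2*v**5 + v**4 + 3*v**3 + v
  leading term u*v: subtract (-2)·g_3 from -u*v + 2*v**5 + v**4 + 3*v**3 + v → -u + 2*v**5 + v**4 - v**2 + 3*v + 3
  leading term u: no divisor's leading term divides it; move -u to the remainder.
  leading term v**5: no divisor's leading term divides it; move 2*v**5 to the remainder.
  leading term v**4: no divisor's leading term divides it; move v**4 to the remainder.
  leading term v**2: no divisor's leading term divides it; move -v**2 to the remainder.
  leading term v: no divisor's leading term divides it; move 3*v to the remainder.
  leading term 1: no divisor's leading term divides it; move 3 to the remainder.
  remainder -u + 2*v**5 + v**4 - v**2 + 3*v + 3 ≠ 0; add g_4 = -u + 2*v**5 + v**4 - v**2 + 3*v + 3 to the basis.

S(f_1,g_4): lcm = u**2. S = 2*u*v**5 + u*v**4 - u*v**2 + 3*u*v - 2*v**2 + v.
  leading term u*v**5: subtract (-3*v**4)·g_3 from 2*u*v**5 + u*v**4 - u*v**2 + 3*u*v - 2*v**2 + v → 3*u*v**4 - u*v**2 + 3*u*v - v**7 + 2*v**6 + 3*v**5 + v**4 - 2*v**2 + v
  leading term u*v**4: subtract (-v**3)·g_3 from 3*u*v**4 - u*v**2 + 3*u*v - v**7 + 2*v**6 + 3*v**5 + v**4 - 2*v**2 + v → 3*u*v**3 - u*v**2 + 3*u*v - v**7 - 3*v**6 - v**5 + 2*v**4 - 2*v**3 - 2*v**2 + v
  leading term u*v**3: subtract (-v**2)·g_3 from 3*u*v**3 - u*v**2 + 3*u*v - v**7 - 3*v**6 - v**5 + 2*v**4 - 2*v**3 - 2*v**2 + v → 2*u*v**2 + 3*u*v - v**7 - 3*v**6 + v**5 - 2*v**4 - v**3 + 3*v**2 + v
  leading term u*v**2: subtract (-3*v)·g_3 from 2*u*v**2 + 3*u*v - v**7 - 3*v**6 + v**5 - 2*v**4 - v**3 + 3*v**2 + v → -2*u*v - v**7 - 3*v**6 + v**5 - 3*v**4 + v**3 - v**2 + 2*v
  leading term u*v: subtract (3)·g_3 from -2*u*v - v**7 - 3*v**6 + v**5 - 3*v**4 + v**3 - v**2 + 2*v → -2*u - v**7 - 3*v**6 + v**5 - 3*v**4 + 2*v**3 - 3*v**2 - v - 1
  leading term u: subtract (2)·g_4 from -2*u - v**7 - 3*v**6 + v**5 - 3*v**4 + 2*v**3 - 3*v**2 - v - 1 → -v**7 - 3*v**6 - 3*v**5 + 2*v**4 + 2*v**3 - v**2
  leading term v**7: no divisor's leading term divides it; move -v**7 to the remainder.
  leading term v**6: no divisor's leading term divides it; move -3*v**6 to the remainder.
  leading term v**5: no divisor's leading term divides it; move -3*v**5 to the remainder.
  leading term v**4: no divisor's leading term divides it; move 2*v**4 to the remainder.
  leading term v**3: no divisor's leading term divides it; move 2*v**3 to the remainder.
  leading term v**2: no divisor's leading term divides it; move -v**2 to the remainder.
  remainder -v**7 - 3*v**6 - 3*v**5 + 2*v**4 + 2*v**3 - v**2 ≠ 0; add g_5 = -v**7 - 3*v**6 - 3*v**5 + 2*v**4 + 2*v**3 - v**2 to the basis.

S(g_3,g_4): lcm = u*v. S = -u + 2*v**6 + v**5 + 3*v**3 + 2*v**2 - 2*v + 3.
  leading term u: subtract (1)·g_4 from -u + 2*v**6 + v**5 + 3*v**3 + 2*v**2 - 2*v + 3 → 2*v**6 - v**5 - v**4 + 3*v**3 + 3*v**2 + 2*v
  leading term v**6: no divisor's leading term divides it; move 2*v**6 to the remainder.
  leading term v**5: no divisor's leading term divides it; move -v**5 to the remainder.
  leading term v**4: no divisor's leading term divides it; move -v**4 to the remainder.
  leading term v**3: no divisor's leading term divides it; move 3*v**3 to the remainder.
  leading term v**2: no divisor's leading term divides it; move 3*v**2 to the remainder.
  leading term v: no divisor's leading term divides it; move 2*v to the remainder.
  remainder 2*v**6 - v**5 - v**4 + 3*v**3 + 3*v**2 + 2*v ≠ 0; add g_6 = 2*v**6 - v**5 - v**4 + 3*v**3 + 3*v**2 + 2*v to the basis.

The other S-polynomials (S(f_2,g_3), S(f_2,g_4), S(f_1,g_5), S(f_2,g_5), S(g_3,g_5), S(g_4,g_5), S(f_1,g_6), S(f_2,g_6), S(g_3,g_6), S(g_4,g_6), S(g_5,g_6)) all reduce to 0 modulo the current basis, so we have a Gröbner basis.
Inter-reduce: drop elements whose leading term is divisible by another's, tail-reduce, and make monic.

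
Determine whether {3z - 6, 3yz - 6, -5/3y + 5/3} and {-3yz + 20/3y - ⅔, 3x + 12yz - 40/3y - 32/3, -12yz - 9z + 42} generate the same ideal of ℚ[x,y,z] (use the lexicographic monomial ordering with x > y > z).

For a fixed monomial order, each ideal has a unique reduced Gröbner basis; comparing bases decides equality.
Buchberger on the first generating set:
f_1 = 3z - 6, LT = z.
f_2 = 3yz - 6, LT = yz.
f_3 = -5/3y + 5/3, LT = y.

The S-polynomials (S(f_1,f_2), S(f_1,f_3), S(f_2,f_3)) all reduce to 0 modulo the current basis, so we have a Gröbner basis.
Inter-reduce: drop elements whose leading term is divisible by another's, tail-reduce, and make monic.
Reduced Gröbner basis: {y - 1, z - 2}.

Buchberger on the second generating set:
h_1 = -3yz + 20/3y - ⅔, LT = yz.
h_2 = 3x + 12yz - 40/3y - 32/3, LT = x.
h_3 = -12yz - 9z + 42, LT = yz.

S(h_1,h_3): lcm = yz. S = -20/9y - ¾z + 67/18.
  reduce S modulo (h_1, h_2, h_3):
  remainder -20/9y - ¾z + 67/18 ≠ 0; add k_4 = -20/9y - ¾z + 67/18 to the basis.

S(h_1,k_4): lcm = yz. S = -20/9y - 27/80z² + 67/40z + 2/9.
  reduce S modulo (h_1, h_2, h_3, k_4):
  remainder -27/80z² + 97/40z - 7/2 ≠ 0; add k_5 = -27/80z² + 97/40z - 7/2 to the basis.

The other S-polynomials (S(h_1,h_2), S(h_2,h_3), S(h_2,k_4), S(h_3,k_4), S(h_1,k_5), S(h_2,k_5), S(h_3,k_5), S(k_4,k_5)) all reduce to 0 modulo the current basis, so we have a Gröbner basis.
Inter-reduce: drop elements whose leading term is divisible by another's, tail-reduce, and make monic.
Reduced Gröbner basis: {x - 3/2z + 3, y + 27/80z - 67/40, z² - 194/27z + 280/27}.

Since the reduced bases disagree, the two ideals are not the same.

No, the ideals differ.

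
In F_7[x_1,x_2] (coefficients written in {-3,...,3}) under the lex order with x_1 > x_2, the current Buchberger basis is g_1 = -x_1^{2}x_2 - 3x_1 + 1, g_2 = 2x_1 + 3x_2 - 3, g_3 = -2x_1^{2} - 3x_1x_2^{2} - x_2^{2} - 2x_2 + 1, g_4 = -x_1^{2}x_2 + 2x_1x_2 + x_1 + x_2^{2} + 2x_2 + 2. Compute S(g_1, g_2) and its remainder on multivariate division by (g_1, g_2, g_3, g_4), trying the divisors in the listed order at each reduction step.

S(g_1, g_2) = 2x_1x_2^{2} - 2x_1x_2 + 3x_1 - 1; remainder on division = -3x_2^{3} - x_2^{2} + 3x_2.

lcm(LM(g_1), LM(g_2)) = x_1^{2}x_2.
S = (lcm/LT(g_1))·g_1 − (lcm/LT(g_2))·g_2 = 2x_1x_2^{2} - 2x_1x_2 + 3x_1 - 1.
Reduce S modulo (g_1, g_2, g_3, g_4) in that order:
  leading term x_1x_2^{2}: subtract (x_2^{2})·g_2 from 2x_1x_2^{2} - 2x_1x_2 + 3x_1 - 1 → -2x_1x_2 + 3x_1 - 3x_2^{3} + 3x_2^{2} - 1
  leading term x_1x_2: subtract (-x_2)·g_2 from -2x_1x_2 + 3x_1 - 3x_2^{3} + 3x_2^{2} - 1 → 3x_1 - 3x_2^{3} - x_2^{2} - 3x_2 - 1
  leading term x_1: subtract (-2)·g_2 from 3x_1 - 3x_2^{3} - x_2^{2} - 3x_2 - 1 → -3x_2^{3} - x_2^{2} + 3x_2
  leading term x_2^{3}: no divisor's leading term divides it; move -3x_2^{3} to the remainder.
  leading term x_2^{2}: no divisor's leading term divides it; move -x_2^{2} to the remainder.
  leading term x_2: no divisor's leading term divides it; move 3x_2 to the remainder.
The remainder -3x_2^{3} - x_2^{2} + 3x_2 is nonzero, so it would be added as the next basis element.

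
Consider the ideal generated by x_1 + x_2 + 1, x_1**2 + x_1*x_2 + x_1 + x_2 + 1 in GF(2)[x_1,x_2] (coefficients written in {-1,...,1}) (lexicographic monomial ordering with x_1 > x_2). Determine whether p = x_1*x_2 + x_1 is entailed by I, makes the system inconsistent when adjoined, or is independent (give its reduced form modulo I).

First compute the reduced Gröbner basis of I by Buchberger's algorithm.
f_1 = x_1 + x_2 + 1, LT = x_1.
f_2 = x_1**2 + x_1*x_2 + x_1 + x_2 + 1, LT = x_1**2.

S(f_1,f_2): lcm = x_1**2. S = x_2 + 1.
  reduce S modulo (f_1, f_2):
  remainder x_2 + 1 ≠ 0; add h_3 = x_2 + 1 to the basis.

The other S-polynomials (S(f_1,h_3), S(f_2,h_3)) all reduce to 0 modulo the current basis, so we have a Gröbner basis.
Inter-reduce: drop elements whose leading term is divisible by another's, tail-reduce, and make monic.
Reduced Gröbner basis: {x_1, x_2 + 1}.
Label its elements g_1 = x_1, g_2 = x_2 + 1.

Reduce p = x_1*x_2 + x_1 modulo G:
  leading term x_1*x_2: subtract (x_2)·g_1 from x_1*x_2 + x_1 → x_1
  leading term x_1: subtract (1)·g_1 from x_1 → 0
  normal form = 0.
Since the normal form is 0, p ∈ I.

x_1*x_2 + x_1 lies in I (it reduces to 0).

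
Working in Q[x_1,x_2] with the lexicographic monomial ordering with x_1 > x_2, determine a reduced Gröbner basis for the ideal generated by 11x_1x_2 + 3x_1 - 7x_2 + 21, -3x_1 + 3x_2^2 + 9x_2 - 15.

G = {x_1 - x_2^2 - 3x_2 + 5, x_2^3 + 36/11x_2^2 - 53/11x_2 + 6/11}

This is the nonlinear analogue of row-reducing a linear system.

f_1 = 11x_1x_2 + 3x_1 - 7x_2 + 21, LT = x_1x_2.
f_2 = -3x_1 + 3x_2^2 + 9x_2 - 15, LT = x_1.

S(f_1,f_2): lcm = x_1x_2. S = 3/11x_1 + x_2^3 + 3x_2^2 - 62/11x_2 + 21/11.
  leading term x_1: subtract (-1/11)·f_2 from 3/11x_1 + x_2^3 + 3x_2^2 - 62/11x_2 + 21/11 → x_2^3 + 36/11x_2^2 - 53/11x_2 + 6/11
  leading term x_2^3: no divisor's leading term divides it; move x_2^3 to the remainder.
  leading term x_2^2: no divisor's leading term divides it; move 36/11x_2^2 to the remainder.
  leading term x_2: no divisor's leading term divides it; move -53/11x_2 to the remainder.
  leading term 1: no divisor's leading term divides it; move 6/11 to the remainder.
  remainder x_2^3 + 36/11x_2^2 - 53/11x_2 + 6/11 ≠ 0; add g_3 = x_2^3 + 36/11x_2^2 - 53/11x_2 + 6/11 to the basis.

The other S-polynomials (S(f_1,g_3), S(f_2,g_3)) all reduce to 0 modulo the current basis, so we have a Gröbner basis.
Inter-reduce: drop elements whose leading term is divisible by another's, tail-reduce, and make monic.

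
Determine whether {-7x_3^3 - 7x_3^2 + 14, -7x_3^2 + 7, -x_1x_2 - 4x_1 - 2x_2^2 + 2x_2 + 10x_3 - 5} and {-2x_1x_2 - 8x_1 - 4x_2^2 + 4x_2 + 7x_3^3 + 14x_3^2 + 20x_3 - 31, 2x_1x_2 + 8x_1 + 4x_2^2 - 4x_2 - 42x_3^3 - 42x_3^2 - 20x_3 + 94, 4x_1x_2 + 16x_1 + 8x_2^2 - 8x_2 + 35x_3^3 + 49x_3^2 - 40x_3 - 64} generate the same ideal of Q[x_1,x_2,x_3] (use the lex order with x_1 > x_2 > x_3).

Yes, the ideals are equal.

Since reduced Gröbner bases are canonical representatives of ideals under a given ordering, it suffices to compute and compare them.
Buchberger on the first generating set:
f_1 = -7x_3^3 - 7x_3^2 + 14, LT = x_3^3.
f_2 = -7x_3^2 + 7, LT = x_3^2.
f_3 = -x_1x_2 - 4x_1 - 2x_2^2 + 2x_2 + 10x_3 - 5, LT = x_1x_2.

S(f_1,f_2): lcm = x_3^3. S = x_3^2 + x_3 - 2.
  leading term x_3^2: subtract (-1/7)·f_2 from x_3^2 + x_3 - 2 → x_3 - 1
  leading term x_3: no divisor's leading term divides it; move x_3 to the remainder.
  leading term 1: no divisor's leading term divides it; move -1 to the remainder.
  remainder x_3 - 1 ≠ 0; add g_4 = x_3 - 1 to the basis.

The other S-polynomials (S(f_1,f_3), S(f_2,f_3), S(f_1,g_4), S(f_2,g_4), S(f_3,g_4)) all reduce to 0 modulo the current basis, so we have a Gröbner basis.
Inter-reduce: drop elements whose leading term is divisible by another's, tail-reduce, and make monic.
Reduced Gröbner basis: {x_1x_2 + 4x_1 + 2x_2^2 - 2x_2 - 5, x_3 - 1}.

Buchberger on the second generating set:
h_1 = -2x_1x_2 - 8x_1 - 4x_2^2 + 4x_2 + 7x_3^3 + 14x_3^2 + 20x_3 - 31, LT = x_1x_2.
h_2 = 2x_1x_2 + 8x_1 + 4x_2^2 - 4x_2 - 42x_3^3 - 42x_3^2 - 20x_3 + 94, LT = x_1x_2.
h_3 = 4x_1x_2 + 16x_1 + 8x_2^2 - 8x_2 + 35x_3^3 + 49x_3^2 - 40x_3 - 64, LT = x_1x_2.

S(h_1,h_2): lcm = x_1x_2. S = 35/2x_3^3 + 14x_3^2 - 63/2.
  leading term x_3^3: no divisor's leading term divides it; move 35/2x_3^3 to the remainder.
  leading term x_3^2: no divisor's leading term divides it; move 14x_3^2 to the remainder.
  leading term 1: no divisor's leading term divides it; move -63/2 to the remainder.
  remainder 35/2x_3^3 + 14x_3^2 - 63/2 ≠ 0; add k_4 = 35/2x_3^3 + 14x_3^2 - 63/2 to the basis.

S(h_1,h_3): lcm = x_1x_2. S = -49/4x_3^3 - 77/4x_3^2 + 63/2.
  leading term x_3^3: subtract (-7/10)·k_4 from -49/4x_3^3 - 77/4x_3^2 + 63/2 → -189/20x_3^2 + 189/20
  leading term x_3^2: no divisor's leading term divides it; move -189/20x_3^2 to the remainder.
  leading term 1: no divisor's leading term divides it; move 189/20 to the remainder.
  remainder -189/20x_3^2 + 189/20 ≠ 0; add k_5 = -189/20x_3^2 + 189/20 to the basis.

S(k_4,k_5): lcm = x_3^3. S = 4/5x_3^2 + x_3 - 9/5.
  leading term x_3^2: subtract (-16/189)·k_5 from 4/5x_3^2 + x_3 - 9/5 → x_3 - 1
  leading term x_3: no divisor's leading term divides it; move x_3 to the remainder.
  leading term 1: no divisor's leading term divides it; move -1 to the remainder.
  remainder x_3 - 1 ≠ 0; add k_6 = x_3 - 1 to the basis.

The other S-polynomials (S(h_2,h_3), S(h_1,k_4), S(h_2,k_4), S(h_3,k_4), S(h_1,k_5), S(h_2,k_5), S(h_3,k_5), S(h_1,k_6), S(h_2,k_6), S(h_3,k_6), S(k_4,k_6), S(k_5,k_6)) all reduce to 0 modulo the current basis, so we have a Gröbner basis.
Inter-reduce: drop elements whose leading term is divisible by another's, tail-reduce, and make monic.
Reduced Gröbner basis: {x_1x_2 + 4x_1 + 2x_2^2 - 2x_2 - 5, x_3 - 1}.

Same reduced basis, so the two generating sets span the same ideal.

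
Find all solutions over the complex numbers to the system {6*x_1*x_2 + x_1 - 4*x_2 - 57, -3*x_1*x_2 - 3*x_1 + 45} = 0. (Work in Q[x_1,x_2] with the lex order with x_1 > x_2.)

Compute a lex Gröbner basis by Buchberger's algorithm.
f_1 = 6*x_1*x_2 + x_1 - 4*x_2 - 57, LT = x_1*x_2.
f_2 = -3*x_1*x_2 - 3*x_1 + 45, LT = x_1*x_2.

S(f_1,f_2): lcm = x_1*x_2. S = -5/6*x_1 - 2/3*x_2 + 11/2.
  reduce S modulo (f_1, f_2):
  remainder -5/6*x_1 - 2/3*x_2 + 11/2 ≠ 0; add h_3 = -5/6*x_1 - 2/3*x_2 + 11/2 to the basis.

S(f_1,h_3): lcm = x_1*x_2. S = 1/6*x_1 - 4/5*x_2**2 + 89/15*x_2 - 19/2.
  reduce S modulo (f_1, f_2, h_3):
  remainder -4/5*x_2**2 + 29/5*x_2 - 42/5 ≠ 0; add h_4 = -4/5*x_2**2 + 29/5*x_2 - 42/5 to the basis.

The other S-polynomials (S(f_2,h_3), S(f_1,h_4), S(f_2,h_4), S(h_3,h_4)) all reduce to 0 modulo the current basis, so we have a Gröbner basis.
Inter-reduce: drop elements whose leading term is divisible by another's, tail-reduce, and make monic.
Reduced Gröbner basis: {x_1 + 4/5*x_2 - 33/5, x_2**2 - 29/4*x_2 + 21/2}.

From the last basis element, x_2**2 - 29/4*x_2 + 21/2 = 0, so x_2 takes values in {2, 21/4}. Each choice, substituted upward through the basis, yields the corresponding point(s) of the solution set.
  x_2 = 2: the earlier basis element becomes x_1 - 5 = 0, giving x_1 = 5 — point (5, 2).
  x_2 = 21/4: the earlier basis element becomes x_1 - 12/5 = 0, giving x_1 = 12/5 — point (12/5, 21/4).

{(5, 2), (12/5, 21/4)}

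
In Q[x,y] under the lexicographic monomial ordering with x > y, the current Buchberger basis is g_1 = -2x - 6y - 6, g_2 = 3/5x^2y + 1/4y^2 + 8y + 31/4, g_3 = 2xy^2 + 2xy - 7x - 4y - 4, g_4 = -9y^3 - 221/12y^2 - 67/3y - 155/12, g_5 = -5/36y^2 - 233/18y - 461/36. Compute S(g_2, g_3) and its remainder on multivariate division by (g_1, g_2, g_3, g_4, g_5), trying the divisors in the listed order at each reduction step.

lcm(LM(g_2), LM(g_3)) = x^2y^2.
S = (lcm/LT(g_2))·g_2 − (lcm/LT(g_3))·g_3 = -x^2y + 7/2x^2 + 2xy + 2x + 5/12y^3 + 40/3y^2 + 155/12y.
Reduce S modulo (g_1, g_2, g_3, g_4, g_5) in that order:
  leading term x^2y: subtract (1/2xy)·g_1 from -x^2y + 7/2x^2 + 2xy + 2x + 5/12y^3 + 40/3y^2 + 155/12y → 7/2x^2 + 3xy^2 + 5xy + 2x + 5/12y^3 + 40/3y^2 + 155/12y
  leading term x^2: subtract (-7/4x)·g_1 from 7/2x^2 + 3xy^2 + 5xy + 2x + 5/12y^3 + 40/3y^2 + 155/12y → 3xy^2 - 11/2xy - 17/2x + 5/12y^3 + 40/3y^2 + 155/12y
  leading term xy^2: subtract (-3/2y^2)·g_1 from 3xy^2 - 11/2xy - 17/2x + 5/12y^3 + 40/3y^2 + 155/12y → -11/2xy - 17/2x - 103/12y^3 + 13/3y^2 + 155/12y
  leading term xy: subtract (11/4y)·g_1 from -11/2xy - 17/2x - 103/12y^3 + 13/3y^2 + 155/12y → -17/2x - 103/12y^3 + 125/6y^2 + 353/12y
  leading term x: subtract (17/4)·g_1 from -17/2x - 103/12y^3 + 125/6y^2 + 353/12y → -103/12y^3 + 125/6y^2 + 659/12y + 51/2
  leading term y^3: subtract (103/108)·g_4 from -103/12y^3 + 125/6y^2 + 659/12y + 51/2 → 49763/1296y^2 + 12347/162y + 49013/1296
  leading term y^2: subtract (-49763/180)·g_5 from 49763/1296y^2 + 12347/162y + 49013/1296 → -1260871/360y - 1260871/360
  leading term y: no divisor's leading term divides it; move -1260871/360y to the remainder.
  leading term 1: no divisor's leading term divides it; move -1260871/360 to the remainder.
The remainder -1260871/360y - 1260871/360 is nonzero, so it would be added as the next basis element.

S(g_2, g_3) = -x^2y + 7/2x^2 + 2xy + 2x + 5/12y^3 + 40/3y^2 + 155/12y; remainder on division = -1260871/360y - 1260871/360.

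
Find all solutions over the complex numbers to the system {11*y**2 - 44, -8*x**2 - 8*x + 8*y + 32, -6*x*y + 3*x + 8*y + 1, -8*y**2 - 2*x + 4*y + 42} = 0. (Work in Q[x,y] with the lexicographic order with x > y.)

Compute a lex Gröbner basis by Buchberger's algorithm.
f_1 = 11*y**2 - 44, LT = y**2.
f_2 = -8*x**2 - 8*x + 8*y + 32, LT = x**2.
f_3 = -6*x*y + 3*x + 8*y + 1, LT = x*y.
f_4 = -2*x - 8*y**2 + 4*y + 42, LT = x.

S(f_1,f_2): leading monomials are coprime, so the S-polynomial reduces to 0 (Buchberger's first criterion).
S(f_1,f_3): lcm = x*y**2. S = 1/2*x*y - 4*x + 4/3*y**2 + 1/6*y.
  leading term x*y: subtract (-1/12)·f_3 from 1/2*x*y - 4*x + 4/3*y**2 + 1/6*y → -15/4*x + 4/3*y**2 + 5/6*y + 1/12
  leading term x: subtract (15/8)·f_4 from -15/4*x + 4/3*y**2 + 5/6*y + 1/12 → 49/3*y**2 - 20/3*y - 236/3
  leading term y**2: subtract (49/33)·f_1 from 49/3*y**2 - 20/3*y - 236/3 → -20/3*y - 40/3
  leading term y: no divisor's leading term divides it; move -20/3*y to the remainder.
  leading term 1: no divisor's leading term divides it; move -40/3 to the remainder.
  remainder -20/3*y - 40/3 ≠ 0; add h_5 = -20/3*y - 40/3 to the basis.

S(f_1,f_4): leading monomials are coprime, so the S-polynomial reduces to 0 (Buchberger's first criterion).
S(f_2,f_3): lcm = x**2*y. S = 1/2*x**2 + 7/3*x*y + 1/6*x - y**2 - 4*y.
  leading term x**2: subtract (-1/16)·f_2 from 1/2*x**2 + 7/3*x*y + 1/6*x - y**2 - 4*y → 7/3*x*y - 1/3*x - y**2 - 7/2*y + 2
  leading term x*y: subtract (-7/18)·f_3 from 7/3*x*y - 1/3*x - y**2 - 7/2*y + 2 → 5/6*x - y**2 - 7/18*y + 43/18
  leading term x: subtract (-5/12)·f_4 from 5/6*x - y**2 - 7/18*y + 43/18 → -13/3*y**2 + 23/18*y + 179/9
  leading term y**2: subtract (-13/33)·f_1 from -13/3*y**2 + 23/18*y + 179/9 → 23/18*y + 23/9
  leading term y: subtract (-23/120)·h_5 from 23/18*y + 23/9 → 0
  remainder 0.

S(f_2,f_4): lcm = x**2. S = -4*x*y**2 + 2*x*y + 22*x - y - 4.
  leading term x*y**2: subtract (-4/11*x)·f_1 from -4*x*y**2 + 2*x*y + 22*x - y - 4 → 2*x*y + 6*x - y - 4
  leading term x*y: subtract (-1/3)·f_3 from 2*x*y + 6*x - y - 4 → 7*x + 5/3*y - 11/3
  leading term x: subtract (-7/2)·f_4 from 7*x + 5/3*y - 11/3 → -28*y**2 + 47/3*y + 430/3
  leading term y**2: subtract (-28/11)·f_1 from -28*y**2 + 47/3*y + 430/3 → 47/3*y + 94/3
  leading term y: subtract (-47/20)·h_5 from 47/3*y + 94/3 → 0
  remainder 0.

S(f_3,f_4): lcm = x*y. S = -1/2*x - 4*y**3 + 2*y**2 + 59/3*y - 1/6.
  leading term x: subtract (1/4)·f_4 from -1/2*x - 4*y**3 + 2*y**2 + 59/3*y - 1/6 → -4*y**3 + 4*y**2 + 56/3*y - 32/3
  leading term y**3: subtract (-4/11*y)·f_1 from -4*y**3 + 4*y**2 + 56/3*y - 32/3 → 4*y**2 + 8/3*y - 32/3
  leading term y**2: subtract (4/11)·f_1 from 4*y**2 + 8/3*y - 32/3 → 8/3*y + 16/3
  leading term y: subtract (-2/5)·h_5 from 8/3*y + 16/3 → 0
  remainder 0.

S(f_1,h_5): lcm = y**2. S = -2*y - 4.
  leading term y: subtract (3/10)·h_5 from -2*y - 4 → 0
  remainder 0.

S(f_2,h_5): leading monomials are coprime, so the S-polynomial reduces to 0 (Buchberger's first criterion).
S(f_3,h_5): lcm = x*y. S = -5/2*x - 4/3*y - 1/6.
  leading term x: subtract (5/4)·f_4 from -5/2*x - 4/3*y - 1/6 → 10*y**2 - 19/3*y - 158/3
  leading term y**2: subtract (10/11)·f_1 from 10*y**2 - 19/3*y - 158/3 → -19/3*y - 38/3
  leading term y: subtract (19/20)·h_5 from -19/3*y - 38/3 → 0
  remainder 0.

S(f_4,h_5): leading monomials are coprime, so the S-polynomial reduces to 0 (Buchberger's first criterion).
Every S-polynomial of the final basis reduces to 0, so we have a Gröbner basis.
Inter-reduce: drop elements whose leading term is divisible by another's, tail-reduce, and make monic.
Reduced Gröbner basis: {x - 1, y + 2}.

A lex Gröbner basis eliminates variables successively. Here y + 2 depends only on y, with roots {-2}; lifting each root through the earlier basis elements recovers the full solutions.
  y = -2: the earlier basis element becomes x - 1 = 0, giving x = 1 — point (1, -2).
Each listed point satisfies every original equation (direct substitution).
Zero-dimensionality of the ideal guarantees finitely many solutions over ℂ.

{(1, -2)}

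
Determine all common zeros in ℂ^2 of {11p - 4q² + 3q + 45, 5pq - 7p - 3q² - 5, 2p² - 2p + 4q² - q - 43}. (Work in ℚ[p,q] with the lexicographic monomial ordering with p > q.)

Compute a lex Gröbner basis by Buchberger's algorithm.
f_1 = 11p - 4q² + 3q + 45, LT = p.
f_2 = 5pq - 7p - 3q² - 5, LT = pq.
f_3 = 2p² - 2p + 4q² - q - 43, LT = p².

S(f_1,f_2): lcm = pq. S = 7/5p - 4/11q³ + 48/55q² + 45/11q + 1.
  reduce S modulo (f_1, f_2, f_3):
  remainder -4/11q³ + 76/55q² + 204/55q - 52/11 ≠ 0; add h_4 = -4/11q³ + 76/55q² + 204/55q - 52/11 to the basis.

S(f_1,f_3): lcm = p². S = -4/11pq² + 3/11pq + 56/11p - 2q² + ½q + 43/2.
  reduce S modulo (f_1, f_2, f_3, h_4):
  remainder -31/25q² - 1863/550q + 509/110 ≠ 0; add h_5 = -31/25q² - 1863/550q + 509/110 to the basis.

S(f_2,f_3): lcm = p²q. S = -7/5p² - ⅗pq² + pq - p - 2q³ + ½q² + 43/2q.
  reduce S modulo (f_1, f_2, f_3, h_4, h_5):
  remainder 1058069/75020q - 1058069/75020 ≠ 0; add h_6 = 1058069/75020q - 1058069/75020 to the basis.

The other S-polynomials (S(f_1,h_4), S(f_2,h_4), S(f_3,h_4), S(f_1,h_5), S(f_2,h_5), S(f_3,h_5), S(h_4,h_5), S(f_1,h_6), S(f_2,h_6), S(f_3,h_6), S(h_4,h_6), S(h_5,h_6)) all reduce to 0 modulo the current basis, so we have a Gröbner basis.
Inter-reduce: drop elements whose leading term is divisible by another's, tail-reduce, and make monic.
Reduced Gröbner basis: {p + 4, q - 1}.

Elimination: the polynomial q - 1 lies in the elimination ideal for q, so q ∈ {1}. For each such q, the remaining basis elements (now univariate) give the rest of the solution.
  q = 1: the earlier basis element becomes p + 4 = 0, giving p = -4 — point (-4, 1).

{(-4, 1)}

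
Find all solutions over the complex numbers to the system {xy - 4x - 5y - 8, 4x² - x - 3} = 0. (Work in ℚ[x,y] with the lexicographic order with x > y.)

Compute a lex Gröbner basis by Buchberger's algorithm.
f_1 = xy - 4x - 5y - 8, LT = xy.
f_2 = 4x² - x - 3, LT = x².

S(f_1,f_2): lcm = x²y. S = -4x² - 19/4xy - 8x + ¾y.
  leading term x²: subtract (-1)·f_2 from -4x² - 19/4xy - 8x + ¾y → -19/4xy - 9x + ¾y - 3
  leading term xy: subtract (-19/4)·f_1 from -19/4xy - 9x + ¾y - 3 → -28x - 23y - 41
  leading term x: no divisor's leading term divides it; move -28x to the remainder.
  leading term y: no divisor's leading term divides it; move -23y to the remainder.
  leading term 1: no divisor's leading term divides it; move -41 to the remainder.
  remainder -28x - 23y - 41 ≠ 0; add h_3 = -28x - 23y - 41 to the basis.

S(f_1,h_3): lcm = xy. S = -4x - 23/28y² - 181/28y - 8.
  leading term x: subtract (1/7)·h_3 from -4x - 23/28y² - 181/28y - 8 → -23/28y² - 89/28y - 15/7
  leading term y²: no divisor's leading term divides it; move -23/28y² to the remainder.
  leading term y: no divisor's leading term divides it; move -89/28y to the remainder.
  leading term 1: no divisor's leading term divides it; move -15/7 to the remainder.
  remainder -23/28y² - 89/28y - 15/7 ≠ 0; add h_4 = -23/28y² - 89/28y - 15/7 to the basis.

The other S-polynomials (S(f_2,h_3), S(f_1,h_4), S(f_2,h_4), S(h_3,h_4)) all reduce to 0 modulo the current basis, so we have a Gröbner basis.
Inter-reduce: drop elements whose leading term is divisible by another's, tail-reduce, and make monic.
Reduced Gröbner basis: {x + 23/28y + 41/28, y² + 89/23y + 60/23}.

Since the basis is lex-ordered, y² + 89/23y + 60/23 is univariate in y. Its roots are {-3, -20/23}. Back-substituting each root into the other basis elements fixes the other coordinates.
  y = -3: the earlier basis element becomes x - 1 = 0, giving x = 1 — point (1, -3).
  y = -20/23: the earlier basis element becomes x + ¾ = 0, giving x = -3/4 — point (-3/4, -20/23).
Zero-dimensionality of the ideal guarantees finitely many solutions over ℂ.

{(1, -3), (-3/4, -20/23)}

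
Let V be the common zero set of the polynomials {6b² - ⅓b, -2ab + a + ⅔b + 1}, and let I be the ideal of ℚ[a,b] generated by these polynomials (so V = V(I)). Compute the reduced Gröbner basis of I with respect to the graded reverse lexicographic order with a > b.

G = {b² - 1/18b, a + 3b + 1}

f_1 = 6b² - ⅓b, LT = b².
f_2 = -2ab + a + ⅔b + 1, LT = ab.

S(f_1,f_2): lcm = ab². S = 4/9ab + ⅓b² + ½b.
  leading term ab: subtract (-2/9)·f_2 from 4/9ab + ⅓b² + ½b → ⅓b² + 2/9a + 35/54b + 2/9
  leading term b²: subtract (1/18)·f_1 from ⅓b² + 2/9a + 35/54b + 2/9 → 2/9a + ⅔b + 2/9
  leading term a: no divisor's leading term divides it; move 2/9a to the remainder.
  leading term b: no divisor's leading term divides it; move ⅔b to the remainder.
  leading term 1: no divisor's leading term divides it; move 2/9 to the remainder.
  remainder 2/9a + ⅔b + 2/9 ≠ 0; add g_3 = 2/9a + ⅔b + 2/9 to the basis.

The other S-polynomials (S(f_1,g_3), S(f_2,g_3)) all reduce to 0 modulo the current basis, so we have a Gröbner basis.
Inter-reduce: drop elements whose leading term is divisible by another's, tail-reduce, and make monic.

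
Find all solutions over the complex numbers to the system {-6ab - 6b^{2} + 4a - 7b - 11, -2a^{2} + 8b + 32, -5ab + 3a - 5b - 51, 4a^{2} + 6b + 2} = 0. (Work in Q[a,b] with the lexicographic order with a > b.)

{(2, -3)}

Compute a lex Gröbner basis by Buchberger's algorithm.
f_1 = -6ab + 4a - 6b^{2} - 7b - 11, LT = ab.
f_2 = -2a^{2} + 8b + 32, LT = a^{2}.
f_3 = -5ab + 3a - 5b - 51, LT = ab.
f_4 = 4a^{2} + 6b + 2, LT = a^{2}.

S(f_1,f_2): lcm = a^{2}b. S = -\tfrac{2}{3}a^{2} + ab^{2} + \tfrac{7}{6}ab + \tfrac{11}{6}a + 4b^{2} + 16b.
  leading term a^{2}: subtract (\tfrac{1}{3})·f_2 from -\tfrac{2}{3}a^{2} + ab^{2} + \tfrac{7}{6}ab + \tfrac{11}{6}a + 4b^{2} + 16b → ab^{2} + \tfrac{7}{6}ab + \tfrac{11}{6}a + 4b^{2} + \tfrac{40}{3}b - \tfrac{32}{3}
  leading term ab^{2}: subtract (-\tfrac{1}{6}b)·f_1 from ab^{2} + \tfrac{7}{6}ab + \tfrac{11}{6}a + 4b^{2} + \tfrac{40}{3}b - \tfrac{32}{3} → \tfrac{11}{6}ab + \tfrac{11}{6}a - b^{3} + \tfrac{17}{6}b^{2} + \tfrac{23}{2}b - \tfrac{32}{3}
  leading term ab: subtract (-\tfrac{11}{36})·f_1 from \tfrac{11}{6}ab + \tfrac{11}{6}a - b^{3} + \tfrac{17}{6}b^{2} + \tfrac{23}{2}b - \tfrac{32}{3} → \tfrac{55}{18}a - b^{3} + b^{2} + \tfrac{337}{36}b - \tfrac{505}{36}
  leading term a: no divisor's leading term divides it; move \tfrac{55}{18}a to the remainder.
  leading term b^{3}: no divisor's leading term divides it; move -b^{3} to the remainder.
  leading term b^{2}: no divisor's leading term divides it; move b^{2} to the remainder.
  leading term b: no divisor's leading term divides it; move \tfrac{337}{36}b to the remainder.
  leading term 1: no divisor's leading term divides it; move -\tfrac{505}{36} to the remainder.
  remainder \tfrac{55}{18}a - b^{3} + b^{2} + \tfrac{337}{36}b - \tfrac{505}{36} ≠ 0; add h_5 = \tfrac{55}{18}a - b^{3} + b^{2} + \tfrac{337}{36}b - \tfrac{505}{36} to the basis.

S(f_1,f_3): lcm = ab. S = -\tfrac{1}{15}a + b^{2} + \tfrac{1}{6}b - \tfrac{251}{30}.
  leading term a: subtract (-\tfrac{6}{275})·h_5 from -\tfrac{1}{15}a + b^{2} + \tfrac{1}{6}b - \tfrac{251}{30} → -\tfrac{6}{275}b^{3} + \tfrac{281}{275}b^{2} + \tfrac{102}{275}b - \tfrac{477}{55}
  leading term b^{3}: no divisor's leading term divides it; move -\tfrac{6}{275}b^{3} to the remainder.
  leading term b^{2}: no divisor's leading term divides it; move \tfrac{281}{275}b^{2} to the remainder.
  leading term b: no divisor's leading term divides it; move \tfrac{102}{275}b to the remainder.
  leading term 1: no divisor's leading term divides it; move -\tfrac{477}{55} to the remainder.
  remainder -\tfrac{6}{275}b^{3} + \tfrac{281}{275}b^{2} + \tfrac{102}{275}b - \tfrac{477}{55} ≠ 0; add h_6 = -\tfrac{6}{275}b^{3} + \tfrac{281}{275}b^{2} + \tfrac{102}{275}b - \tfrac{477}{55} to the basis.

S(f_1,f_4): lcm = a^{2}b. S = -\tfrac{2}{3}a^{2} + ab^{2} + \tfrac{7}{6}ab + \tfrac{11}{6}a - \tfrac{3}{2}b^{2} - \tfrac{1}{2}b.
  leading term a^{2}: subtract (\tfrac{1}{3})·f_2 from -\tfrac{2}{3}a^{2} + ab^{2} + \tfrac{7}{6}ab + \tfrac{11}{6}a - \tfrac{3}{2}b^{2} - \tfrac{1}{2}b → ab^{2} + \tfrac{7}{6}ab + \tfrac{11}{6}a - \tfrac{3}{2}b^{2} - \tfrac{19}{6}b - \tfrac{32}{3}
  leading term ab^{2}: subtract (-\tfrac{1}{6}b)·f_1 from ab^{2} + \tfrac{7}{6}ab + \tfrac{11}{6}a - \tfrac{3}{2}b^{2} - \tfrac{19}{6}b - \tfrac{32}{3} → \tfrac{11}{6}ab + \tfrac{11}{6}a - b^{3} - \tfrac{8}{3}b^{2} - 5b - \tfrac{32}{3}
  leading term ab: subtract (-\tfrac{11}{36})·f_1 from \tfrac{11}{6}ab + \tfrac{11}{6}a - b^{3} - \tfrac{8}{3}b^{2} - 5b - \tfrac{32}{3} → \tfrac{55}{18}a - b^{3} - \tfrac{9}{2}b^{2} - \tfrac{257}{36}b - \tfrac{505}{36}
  leading term a: subtract (1)·h_5 from \tfrac{55}{18}a - b^{3} - \tfrac{9}{2}b^{2} - \tfrac{257}{36}b - \tfrac{505}{36} → -\tfrac{11}{2}b^{2} - \tfrac{33}{2}b
  leading term b^{2}: no divisor's leading term divides it; move -\tfrac{11}{2}b^{2} to the remainder.
  leading term b: no divisor's leading term divides it; move -\tfrac{33}{2}b to the remainder.
  remainder -\tfrac{11}{2}b^{2} - \tfrac{33}{2}b ≠ 0; add h_7 = -\tfrac{11}{2}b^{2} - \tfrac{33}{2}b to the basis.

S(f_2,f_3): lcm = a^{2}b. S = \tfrac{3}{5}a^{2} - ab - \tfrac{51}{5}a - 4b^{2} - 16b.
  leading term a^{2}: subtract (-\tfrac{3}{10})·f_2 from \tfrac{3}{5}a^{2} - ab - \tfrac{51}{5}a - 4b^{2} - 16b → -ab - \tfrac{51}{5}a - 4b^{2} - \tfrac{68}{5}b + \tfrac{48}{5}
  leading term ab: subtract (\tfrac{1}{6})·f_1 from -ab - \tfrac{51}{5}a - 4b^{2} - \tfrac{68}{5}b + \tfrac{48}{5} → -\tfrac{163}{15}a - 3b^{2} - \tfrac{373}{30}b + \tfrac{343}{30}
  leading term a: subtract (-\tfrac{978}{275})·h_5 from -\tfrac{163}{15}a - 3b^{2} - \tfrac{373}{30}b + \tfrac{343}{30} → -\tfrac{978}{275}b^{3} + \tfrac{153}{275}b^{2} + \tfrac{5736}{275}b - \tfrac{423}{11}
  leading term b^{3}: subtract (163)·h_6 from -\tfrac{978}{275}b^{3} + \tfrac{153}{275}b^{2} + \tfrac{5736}{275}b - \tfrac{423}{11} → -166b^{2} - \tfrac{198}{5}b + \tfrac{6876}{5}
  leading term b^{2}: subtract (\tfrac{332}{11})·h_7 from -166b^{2} - \tfrac{198}{5}b + \tfrac{6876}{5} → \tfrac{2292}{5}b + \tfrac{6876}{5}
  leading term b: no divisor's leading term divides it; move \tfrac{2292}{5}b to the remainder.
  leading term 1: no divisor's leading term divides it; move \tfrac{6876}{5} to the remainder.
  remainder \tfrac{2292}{5}b + \tfrac{6876}{5} ≠ 0; add h_8 = \tfrac{2292}{5}b + \tfrac{6876}{5} to the basis.

The other S-polynomials (S(f_2,f_4), S(f_3,f_4), S(f_1,h_5), S(f_2,h_5), S(f_3,h_5), S(f_4,h_5), S(f_1,h_6), S(f_2,h_6), S(f_3,h_6), S(f_4,h_6), S(h_5,h_6), S(f_1,h_7), S(f_2,h_7), S(f_3,h_7), S(f_4,h_7), S(h_5,h_7), S(h_6,h_7), S(f_1,h_8), S(f_2,h_8), S(f_3,h_8), S(f_4,h_8), S(h_5,h_8), S(h_6,h_8), S(h_7,h_8)) all reduce to 0 modulo the current basis, so we have a Gröbner basis.
Inter-reduce: drop elements whose leading term is divisible by another's, tail-reduce, and make monic.
Reduced Gröbner basis: {a - 2, b + 3}.

Since the basis is lex-ordered, b + 3 is univariate in b. Its roots are {-3}. Back-substituting each root into the other basis elements fixes the other coordinates.
  b = -3: the earlier basis element becomes a - 2 = 0, giving a = 2 — point (2, -3).
Substituting each solution back into the original system confirms all equations vanish.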